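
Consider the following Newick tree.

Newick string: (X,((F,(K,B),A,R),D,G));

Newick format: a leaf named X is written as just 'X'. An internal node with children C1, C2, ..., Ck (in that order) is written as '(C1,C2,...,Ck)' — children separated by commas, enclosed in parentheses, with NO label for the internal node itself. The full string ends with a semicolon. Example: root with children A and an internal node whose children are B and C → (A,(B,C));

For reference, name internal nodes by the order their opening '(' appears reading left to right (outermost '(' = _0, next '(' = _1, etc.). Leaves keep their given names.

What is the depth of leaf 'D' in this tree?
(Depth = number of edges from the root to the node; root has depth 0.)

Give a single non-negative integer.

Answer: 2

Derivation:
Newick: (X,((F,(K,B),A,R),D,G));
Naming internals by '(' encounter order: outermost '(' = _0, next = _1, ...
Query node: D
Path from root: _0 -> _1 -> D
Depth of D: 2 (number of edges from root)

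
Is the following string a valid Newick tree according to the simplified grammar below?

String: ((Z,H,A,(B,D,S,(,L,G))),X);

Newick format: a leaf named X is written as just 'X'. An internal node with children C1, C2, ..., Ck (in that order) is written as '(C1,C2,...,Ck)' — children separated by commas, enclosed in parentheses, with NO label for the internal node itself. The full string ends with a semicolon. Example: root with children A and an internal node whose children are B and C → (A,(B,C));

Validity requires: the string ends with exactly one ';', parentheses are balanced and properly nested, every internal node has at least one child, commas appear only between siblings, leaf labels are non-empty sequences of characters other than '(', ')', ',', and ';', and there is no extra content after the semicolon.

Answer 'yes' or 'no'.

Input: ((Z,H,A,(B,D,S,(,L,G))),X);
Paren balance: 4 '(' vs 4 ')' OK
Ends with single ';': True
Full parse: FAILS (empty leaf label at pos 16)
Valid: False

Answer: no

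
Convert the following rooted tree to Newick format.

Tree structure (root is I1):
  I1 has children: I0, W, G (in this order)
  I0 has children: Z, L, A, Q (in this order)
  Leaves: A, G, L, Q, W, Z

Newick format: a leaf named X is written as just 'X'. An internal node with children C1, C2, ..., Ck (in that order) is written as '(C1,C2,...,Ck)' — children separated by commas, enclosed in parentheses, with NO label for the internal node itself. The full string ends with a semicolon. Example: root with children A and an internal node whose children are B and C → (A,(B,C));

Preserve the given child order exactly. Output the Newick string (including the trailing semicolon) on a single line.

Answer: ((Z,L,A,Q),W,G);

Derivation:
internal I1 with children ['I0', 'W', 'G']
  internal I0 with children ['Z', 'L', 'A', 'Q']
    leaf 'Z' → 'Z'
    leaf 'L' → 'L'
    leaf 'A' → 'A'
    leaf 'Q' → 'Q'
  → '(Z,L,A,Q)'
  leaf 'W' → 'W'
  leaf 'G' → 'G'
→ '((Z,L,A,Q),W,G)'
Final: ((Z,L,A,Q),W,G);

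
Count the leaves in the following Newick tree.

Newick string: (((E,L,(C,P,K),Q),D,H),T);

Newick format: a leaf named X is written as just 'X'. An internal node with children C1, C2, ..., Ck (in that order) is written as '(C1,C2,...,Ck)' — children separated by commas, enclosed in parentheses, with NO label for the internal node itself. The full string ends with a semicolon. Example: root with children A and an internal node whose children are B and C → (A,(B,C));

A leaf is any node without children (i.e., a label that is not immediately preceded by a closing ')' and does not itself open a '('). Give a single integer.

Answer: 9

Derivation:
Newick: (((E,L,(C,P,K),Q),D,H),T);
Scan left-to-right; a leaf is any maximal label run not followed by '(':
  pos 3: leaf 'E' → count = 1
  pos 5: leaf 'L' → count = 2
  pos 8: leaf 'C' → count = 3
  pos 10: leaf 'P' → count = 4
  pos 12: leaf 'K' → count = 5
  pos 15: leaf 'Q' → count = 6
  pos 18: leaf 'D' → count = 7
  pos 20: leaf 'H' → count = 8
  pos 23: leaf 'T' → count = 9
Total leaves: 9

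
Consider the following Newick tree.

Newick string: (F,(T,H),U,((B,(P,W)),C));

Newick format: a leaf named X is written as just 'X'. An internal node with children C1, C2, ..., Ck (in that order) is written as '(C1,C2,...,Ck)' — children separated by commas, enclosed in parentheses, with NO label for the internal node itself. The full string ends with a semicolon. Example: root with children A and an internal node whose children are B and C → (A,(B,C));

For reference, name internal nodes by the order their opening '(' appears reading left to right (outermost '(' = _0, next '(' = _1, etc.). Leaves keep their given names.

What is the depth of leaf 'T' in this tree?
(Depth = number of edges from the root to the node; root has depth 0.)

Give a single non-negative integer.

Newick: (F,(T,H),U,((B,(P,W)),C));
Naming internals by '(' encounter order: outermost '(' = _0, next = _1, ...
Query node: T
Path from root: _0 -> _1 -> T
Depth of T: 2 (number of edges from root)

Answer: 2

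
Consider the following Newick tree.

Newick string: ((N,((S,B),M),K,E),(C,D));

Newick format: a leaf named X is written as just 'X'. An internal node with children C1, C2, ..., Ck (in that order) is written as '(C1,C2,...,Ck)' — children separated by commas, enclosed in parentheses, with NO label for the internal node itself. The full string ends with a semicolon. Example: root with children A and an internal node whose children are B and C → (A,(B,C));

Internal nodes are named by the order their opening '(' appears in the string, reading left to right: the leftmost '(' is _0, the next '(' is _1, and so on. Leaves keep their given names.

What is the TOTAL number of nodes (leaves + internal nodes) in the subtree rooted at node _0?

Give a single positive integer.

Newick: ((N,((S,B),M),K,E),(C,D));
Locate _0: it is the '(' at position 0 (the 1st '(' reading left to right).
Query: subtree rooted at _0
_0: subtree_size = 1 + 12
  _1: subtree_size = 1 + 8
    N: subtree_size = 1 + 0
    _2: subtree_size = 1 + 4
      _3: subtree_size = 1 + 2
        S: subtree_size = 1 + 0
        B: subtree_size = 1 + 0
      M: subtree_size = 1 + 0
    K: subtree_size = 1 + 0
    E: subtree_size = 1 + 0
  _4: subtree_size = 1 + 2
    C: subtree_size = 1 + 0
    D: subtree_size = 1 + 0
Total subtree size of _0: 13

Answer: 13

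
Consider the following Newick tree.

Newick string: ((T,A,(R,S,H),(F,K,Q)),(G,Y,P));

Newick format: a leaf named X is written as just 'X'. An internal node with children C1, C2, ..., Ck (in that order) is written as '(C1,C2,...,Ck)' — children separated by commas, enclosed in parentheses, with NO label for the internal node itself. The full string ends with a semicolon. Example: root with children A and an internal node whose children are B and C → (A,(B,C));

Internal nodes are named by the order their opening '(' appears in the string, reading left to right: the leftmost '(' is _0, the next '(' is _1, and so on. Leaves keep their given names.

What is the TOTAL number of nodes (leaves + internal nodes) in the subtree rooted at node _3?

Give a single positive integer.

Answer: 4

Derivation:
Newick: ((T,A,(R,S,H),(F,K,Q)),(G,Y,P));
Locate _3: it is the '(' at position 14 (the 4th '(' reading left to right).
Query: subtree rooted at _3
_3: subtree_size = 1 + 3
  F: subtree_size = 1 + 0
  K: subtree_size = 1 + 0
  Q: subtree_size = 1 + 0
Total subtree size of _3: 4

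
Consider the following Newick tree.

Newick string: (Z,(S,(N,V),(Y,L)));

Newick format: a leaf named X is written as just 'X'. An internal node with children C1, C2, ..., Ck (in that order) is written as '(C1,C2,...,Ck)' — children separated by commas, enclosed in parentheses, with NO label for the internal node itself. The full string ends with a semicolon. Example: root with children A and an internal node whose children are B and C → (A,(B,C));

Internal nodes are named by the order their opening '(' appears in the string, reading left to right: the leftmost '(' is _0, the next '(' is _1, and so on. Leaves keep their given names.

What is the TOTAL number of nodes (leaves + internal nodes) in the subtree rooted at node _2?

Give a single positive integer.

Answer: 3

Derivation:
Newick: (Z,(S,(N,V),(Y,L)));
Locate _2: it is the '(' at position 6 (the 3rd '(' reading left to right).
Query: subtree rooted at _2
_2: subtree_size = 1 + 2
  N: subtree_size = 1 + 0
  V: subtree_size = 1 + 0
Total subtree size of _2: 3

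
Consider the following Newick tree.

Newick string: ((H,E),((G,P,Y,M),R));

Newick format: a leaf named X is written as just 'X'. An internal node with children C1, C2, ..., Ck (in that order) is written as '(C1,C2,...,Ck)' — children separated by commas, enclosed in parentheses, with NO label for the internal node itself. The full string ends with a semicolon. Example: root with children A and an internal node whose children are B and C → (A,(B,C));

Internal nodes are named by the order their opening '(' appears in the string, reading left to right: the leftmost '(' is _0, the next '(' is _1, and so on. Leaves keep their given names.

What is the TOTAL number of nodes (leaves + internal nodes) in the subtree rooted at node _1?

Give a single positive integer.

Answer: 3

Derivation:
Newick: ((H,E),((G,P,Y,M),R));
Locate _1: it is the '(' at position 1 (the 2nd '(' reading left to right).
Query: subtree rooted at _1
_1: subtree_size = 1 + 2
  H: subtree_size = 1 + 0
  E: subtree_size = 1 + 0
Total subtree size of _1: 3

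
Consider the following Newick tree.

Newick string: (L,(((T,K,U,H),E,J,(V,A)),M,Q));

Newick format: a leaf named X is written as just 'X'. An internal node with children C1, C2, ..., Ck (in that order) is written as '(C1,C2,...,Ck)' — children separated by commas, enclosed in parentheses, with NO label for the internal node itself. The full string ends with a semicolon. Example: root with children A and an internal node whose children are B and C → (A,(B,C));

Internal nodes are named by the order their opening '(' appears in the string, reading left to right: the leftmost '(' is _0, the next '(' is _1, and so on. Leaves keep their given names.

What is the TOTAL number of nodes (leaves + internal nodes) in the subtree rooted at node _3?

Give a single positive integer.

Newick: (L,(((T,K,U,H),E,J,(V,A)),M,Q));
Locate _3: it is the '(' at position 5 (the 4th '(' reading left to right).
Query: subtree rooted at _3
_3: subtree_size = 1 + 4
  T: subtree_size = 1 + 0
  K: subtree_size = 1 + 0
  U: subtree_size = 1 + 0
  H: subtree_size = 1 + 0
Total subtree size of _3: 5

Answer: 5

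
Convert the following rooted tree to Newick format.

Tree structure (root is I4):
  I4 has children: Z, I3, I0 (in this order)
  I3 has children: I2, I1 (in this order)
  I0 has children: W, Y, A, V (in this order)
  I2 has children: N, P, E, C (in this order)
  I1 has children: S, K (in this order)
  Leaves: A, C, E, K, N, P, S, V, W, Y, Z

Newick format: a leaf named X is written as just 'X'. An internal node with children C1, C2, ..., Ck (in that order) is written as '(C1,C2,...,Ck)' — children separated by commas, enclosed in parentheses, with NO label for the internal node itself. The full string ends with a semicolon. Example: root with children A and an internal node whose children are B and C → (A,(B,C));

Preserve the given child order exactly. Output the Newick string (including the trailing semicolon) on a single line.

Answer: (Z,((N,P,E,C),(S,K)),(W,Y,A,V));

Derivation:
internal I4 with children ['Z', 'I3', 'I0']
  leaf 'Z' → 'Z'
  internal I3 with children ['I2', 'I1']
    internal I2 with children ['N', 'P', 'E', 'C']
      leaf 'N' → 'N'
      leaf 'P' → 'P'
      leaf 'E' → 'E'
      leaf 'C' → 'C'
    → '(N,P,E,C)'
    internal I1 with children ['S', 'K']
      leaf 'S' → 'S'
      leaf 'K' → 'K'
    → '(S,K)'
  → '((N,P,E,C),(S,K))'
  internal I0 with children ['W', 'Y', 'A', 'V']
    leaf 'W' → 'W'
    leaf 'Y' → 'Y'
    leaf 'A' → 'A'
    leaf 'V' → 'V'
  → '(W,Y,A,V)'
→ '(Z,((N,P,E,C),(S,K)),(W,Y,A,V))'
Final: (Z,((N,P,E,C),(S,K)),(W,Y,A,V));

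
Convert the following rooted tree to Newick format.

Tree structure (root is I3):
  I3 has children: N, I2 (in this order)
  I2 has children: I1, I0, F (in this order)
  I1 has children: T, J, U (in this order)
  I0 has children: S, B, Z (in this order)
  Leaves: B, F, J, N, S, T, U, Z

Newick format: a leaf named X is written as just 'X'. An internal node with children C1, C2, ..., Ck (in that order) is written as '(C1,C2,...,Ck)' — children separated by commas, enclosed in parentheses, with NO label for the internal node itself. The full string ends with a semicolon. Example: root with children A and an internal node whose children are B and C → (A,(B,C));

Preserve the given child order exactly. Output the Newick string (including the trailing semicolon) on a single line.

Answer: (N,((T,J,U),(S,B,Z),F));

Derivation:
internal I3 with children ['N', 'I2']
  leaf 'N' → 'N'
  internal I2 with children ['I1', 'I0', 'F']
    internal I1 with children ['T', 'J', 'U']
      leaf 'T' → 'T'
      leaf 'J' → 'J'
      leaf 'U' → 'U'
    → '(T,J,U)'
    internal I0 with children ['S', 'B', 'Z']
      leaf 'S' → 'S'
      leaf 'B' → 'B'
      leaf 'Z' → 'Z'
    → '(S,B,Z)'
    leaf 'F' → 'F'
  → '((T,J,U),(S,B,Z),F)'
→ '(N,((T,J,U),(S,B,Z),F))'
Final: (N,((T,J,U),(S,B,Z),F));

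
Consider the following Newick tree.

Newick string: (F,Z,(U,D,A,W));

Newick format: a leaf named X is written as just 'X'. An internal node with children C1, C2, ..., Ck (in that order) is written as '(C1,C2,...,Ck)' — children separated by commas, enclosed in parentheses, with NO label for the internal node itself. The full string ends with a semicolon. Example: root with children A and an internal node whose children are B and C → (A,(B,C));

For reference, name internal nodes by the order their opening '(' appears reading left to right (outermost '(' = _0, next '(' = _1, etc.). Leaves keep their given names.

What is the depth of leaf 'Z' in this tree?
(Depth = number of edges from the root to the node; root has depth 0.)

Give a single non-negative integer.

Newick: (F,Z,(U,D,A,W));
Naming internals by '(' encounter order: outermost '(' = _0, next = _1, ...
Query node: Z
Path from root: _0 -> Z
Depth of Z: 1 (number of edges from root)

Answer: 1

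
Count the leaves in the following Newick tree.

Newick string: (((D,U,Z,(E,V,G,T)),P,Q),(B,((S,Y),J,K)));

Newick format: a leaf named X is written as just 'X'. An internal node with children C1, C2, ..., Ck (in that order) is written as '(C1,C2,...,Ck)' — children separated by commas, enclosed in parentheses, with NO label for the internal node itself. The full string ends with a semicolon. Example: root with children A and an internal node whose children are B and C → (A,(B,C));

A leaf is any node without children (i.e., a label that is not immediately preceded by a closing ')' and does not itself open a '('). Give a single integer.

Newick: (((D,U,Z,(E,V,G,T)),P,Q),(B,((S,Y),J,K)));
Scan left-to-right; a leaf is any maximal label run not followed by '(':
  pos 3: leaf 'D' → count = 1
  pos 5: leaf 'U' → count = 2
  pos 7: leaf 'Z' → count = 3
  pos 10: leaf 'E' → count = 4
  pos 12: leaf 'V' → count = 5
  pos 14: leaf 'G' → count = 6
  pos 16: leaf 'T' → count = 7
  pos 20: leaf 'P' → count = 8
  pos 22: leaf 'Q' → count = 9
  pos 26: leaf 'B' → count = 10
  pos 30: leaf 'S' → count = 11
  pos 32: leaf 'Y' → count = 12
  pos 35: leaf 'J' → count = 13
  pos 37: leaf 'K' → count = 14
Total leaves: 14

Answer: 14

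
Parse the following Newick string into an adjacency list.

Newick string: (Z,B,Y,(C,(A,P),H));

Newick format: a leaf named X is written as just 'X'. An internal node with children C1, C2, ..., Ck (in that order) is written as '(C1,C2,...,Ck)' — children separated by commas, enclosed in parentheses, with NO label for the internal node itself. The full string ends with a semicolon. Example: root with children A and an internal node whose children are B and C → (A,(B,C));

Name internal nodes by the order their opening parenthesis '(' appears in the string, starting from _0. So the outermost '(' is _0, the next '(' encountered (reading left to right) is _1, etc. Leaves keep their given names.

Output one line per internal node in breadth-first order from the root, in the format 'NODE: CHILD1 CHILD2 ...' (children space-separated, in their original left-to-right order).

Input: (Z,B,Y,(C,(A,P),H));
Scanning left-to-right, naming '(' by encounter order:
  pos 0: '(' -> open internal node _0 (depth 1)
  pos 7: '(' -> open internal node _1 (depth 2)
  pos 10: '(' -> open internal node _2 (depth 3)
  pos 14: ')' -> close internal node _2 (now at depth 2)
  pos 17: ')' -> close internal node _1 (now at depth 1)
  pos 18: ')' -> close internal node _0 (now at depth 0)
Total internal nodes: 3
BFS adjacency from root:
  _0: Z B Y _1
  _1: C _2 H
  _2: A P

Answer: _0: Z B Y _1
_1: C _2 H
_2: A P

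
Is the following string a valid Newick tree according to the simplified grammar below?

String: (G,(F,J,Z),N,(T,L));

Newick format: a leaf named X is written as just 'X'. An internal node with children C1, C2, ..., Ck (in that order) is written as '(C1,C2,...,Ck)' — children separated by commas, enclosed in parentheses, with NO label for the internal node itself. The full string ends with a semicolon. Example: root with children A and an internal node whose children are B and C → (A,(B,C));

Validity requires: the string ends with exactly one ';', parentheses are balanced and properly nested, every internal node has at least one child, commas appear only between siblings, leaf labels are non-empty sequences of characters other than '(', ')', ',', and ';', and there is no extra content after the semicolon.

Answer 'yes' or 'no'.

Input: (G,(F,J,Z),N,(T,L));
Paren balance: 3 '(' vs 3 ')' OK
Ends with single ';': True
Full parse: OK
Valid: True

Answer: yes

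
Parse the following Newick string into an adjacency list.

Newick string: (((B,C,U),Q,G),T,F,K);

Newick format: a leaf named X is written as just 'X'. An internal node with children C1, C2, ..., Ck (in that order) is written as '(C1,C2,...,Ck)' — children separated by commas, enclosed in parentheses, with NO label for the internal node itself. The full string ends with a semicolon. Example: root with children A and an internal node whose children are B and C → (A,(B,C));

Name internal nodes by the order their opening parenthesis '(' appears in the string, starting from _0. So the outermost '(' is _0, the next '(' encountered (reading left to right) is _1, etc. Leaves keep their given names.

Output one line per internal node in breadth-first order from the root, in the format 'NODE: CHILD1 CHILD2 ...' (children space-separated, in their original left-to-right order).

Answer: _0: _1 T F K
_1: _2 Q G
_2: B C U

Derivation:
Input: (((B,C,U),Q,G),T,F,K);
Scanning left-to-right, naming '(' by encounter order:
  pos 0: '(' -> open internal node _0 (depth 1)
  pos 1: '(' -> open internal node _1 (depth 2)
  pos 2: '(' -> open internal node _2 (depth 3)
  pos 8: ')' -> close internal node _2 (now at depth 2)
  pos 13: ')' -> close internal node _1 (now at depth 1)
  pos 20: ')' -> close internal node _0 (now at depth 0)
Total internal nodes: 3
BFS adjacency from root:
  _0: _1 T F K
  _1: _2 Q G
  _2: B C U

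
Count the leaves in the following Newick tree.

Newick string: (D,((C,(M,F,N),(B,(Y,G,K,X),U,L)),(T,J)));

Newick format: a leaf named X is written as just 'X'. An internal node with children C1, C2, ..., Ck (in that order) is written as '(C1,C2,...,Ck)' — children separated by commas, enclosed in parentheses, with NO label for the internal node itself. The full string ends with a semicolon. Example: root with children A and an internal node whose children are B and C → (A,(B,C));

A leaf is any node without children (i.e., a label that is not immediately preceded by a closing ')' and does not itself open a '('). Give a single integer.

Newick: (D,((C,(M,F,N),(B,(Y,G,K,X),U,L)),(T,J)));
Scan left-to-right; a leaf is any maximal label run not followed by '(':
  pos 1: leaf 'D' → count = 1
  pos 5: leaf 'C' → count = 2
  pos 8: leaf 'M' → count = 3
  pos 10: leaf 'F' → count = 4
  pos 12: leaf 'N' → count = 5
  pos 16: leaf 'B' → count = 6
  pos 19: leaf 'Y' → count = 7
  pos 21: leaf 'G' → count = 8
  pos 23: leaf 'K' → count = 9
  pos 25: leaf 'X' → count = 10
  pos 28: leaf 'U' → count = 11
  pos 30: leaf 'L' → count = 12
  pos 35: leaf 'T' → count = 13
  pos 37: leaf 'J' → count = 14
Total leaves: 14

Answer: 14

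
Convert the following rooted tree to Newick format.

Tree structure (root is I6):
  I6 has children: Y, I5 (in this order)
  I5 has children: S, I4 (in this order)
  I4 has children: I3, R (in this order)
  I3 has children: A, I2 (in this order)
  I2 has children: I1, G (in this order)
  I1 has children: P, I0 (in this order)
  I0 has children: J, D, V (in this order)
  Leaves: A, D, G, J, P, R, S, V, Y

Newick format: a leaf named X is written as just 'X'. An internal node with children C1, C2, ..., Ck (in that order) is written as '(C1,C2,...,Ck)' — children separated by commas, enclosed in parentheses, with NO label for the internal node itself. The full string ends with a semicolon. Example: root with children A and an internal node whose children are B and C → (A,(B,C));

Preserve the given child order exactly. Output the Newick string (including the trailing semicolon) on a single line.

Answer: (Y,(S,((A,((P,(J,D,V)),G)),R)));

Derivation:
internal I6 with children ['Y', 'I5']
  leaf 'Y' → 'Y'
  internal I5 with children ['S', 'I4']
    leaf 'S' → 'S'
    internal I4 with children ['I3', 'R']
      internal I3 with children ['A', 'I2']
        leaf 'A' → 'A'
        internal I2 with children ['I1', 'G']
          internal I1 with children ['P', 'I0']
            leaf 'P' → 'P'
            internal I0 with children ['J', 'D', 'V']
              leaf 'J' → 'J'
              leaf 'D' → 'D'
              leaf 'V' → 'V'
            → '(J,D,V)'
          → '(P,(J,D,V))'
          leaf 'G' → 'G'
        → '((P,(J,D,V)),G)'
      → '(A,((P,(J,D,V)),G))'
      leaf 'R' → 'R'
    → '((A,((P,(J,D,V)),G)),R)'
  → '(S,((A,((P,(J,D,V)),G)),R))'
→ '(Y,(S,((A,((P,(J,D,V)),G)),R)))'
Final: (Y,(S,((A,((P,(J,D,V)),G)),R)));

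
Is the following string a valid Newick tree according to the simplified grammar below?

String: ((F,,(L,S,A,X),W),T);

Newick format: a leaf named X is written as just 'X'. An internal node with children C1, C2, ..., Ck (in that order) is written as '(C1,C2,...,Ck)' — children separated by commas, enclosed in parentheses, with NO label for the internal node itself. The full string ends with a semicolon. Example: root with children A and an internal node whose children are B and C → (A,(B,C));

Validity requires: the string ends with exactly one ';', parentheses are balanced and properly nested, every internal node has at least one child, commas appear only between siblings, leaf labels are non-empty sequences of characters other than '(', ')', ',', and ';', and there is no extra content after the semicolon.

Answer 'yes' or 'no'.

Answer: no

Derivation:
Input: ((F,,(L,S,A,X),W),T);
Paren balance: 3 '(' vs 3 ')' OK
Ends with single ';': True
Full parse: FAILS (empty leaf label at pos 4)
Valid: False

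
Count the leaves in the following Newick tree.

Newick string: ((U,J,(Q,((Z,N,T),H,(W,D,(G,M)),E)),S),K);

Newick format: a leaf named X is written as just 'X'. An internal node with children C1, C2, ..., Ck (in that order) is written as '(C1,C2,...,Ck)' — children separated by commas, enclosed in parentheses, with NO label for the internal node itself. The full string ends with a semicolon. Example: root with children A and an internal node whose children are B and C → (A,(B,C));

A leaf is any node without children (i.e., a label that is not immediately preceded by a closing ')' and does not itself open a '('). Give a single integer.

Answer: 14

Derivation:
Newick: ((U,J,(Q,((Z,N,T),H,(W,D,(G,M)),E)),S),K);
Scan left-to-right; a leaf is any maximal label run not followed by '(':
  pos 2: leaf 'U' → count = 1
  pos 4: leaf 'J' → count = 2
  pos 7: leaf 'Q' → count = 3
  pos 11: leaf 'Z' → count = 4
  pos 13: leaf 'N' → count = 5
  pos 15: leaf 'T' → count = 6
  pos 18: leaf 'H' → count = 7
  pos 21: leaf 'W' → count = 8
  pos 23: leaf 'D' → count = 9
  pos 26: leaf 'G' → count = 10
  pos 28: leaf 'M' → count = 11
  pos 32: leaf 'E' → count = 12
  pos 36: leaf 'S' → count = 13
  pos 39: leaf 'K' → count = 14
Total leaves: 14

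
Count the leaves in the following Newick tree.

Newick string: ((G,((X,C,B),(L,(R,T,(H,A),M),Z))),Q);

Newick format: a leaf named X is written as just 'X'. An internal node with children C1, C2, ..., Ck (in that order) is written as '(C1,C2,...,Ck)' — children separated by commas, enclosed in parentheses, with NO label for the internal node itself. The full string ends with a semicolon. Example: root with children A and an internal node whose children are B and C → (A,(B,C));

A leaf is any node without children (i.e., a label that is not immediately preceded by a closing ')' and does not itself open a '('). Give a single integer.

Answer: 12

Derivation:
Newick: ((G,((X,C,B),(L,(R,T,(H,A),M),Z))),Q);
Scan left-to-right; a leaf is any maximal label run not followed by '(':
  pos 2: leaf 'G' → count = 1
  pos 6: leaf 'X' → count = 2
  pos 8: leaf 'C' → count = 3
  pos 10: leaf 'B' → count = 4
  pos 14: leaf 'L' → count = 5
  pos 17: leaf 'R' → count = 6
  pos 19: leaf 'T' → count = 7
  pos 22: leaf 'H' → count = 8
  pos 24: leaf 'A' → count = 9
  pos 27: leaf 'M' → count = 10
  pos 30: leaf 'Z' → count = 11
  pos 35: leaf 'Q' → count = 12
Total leaves: 12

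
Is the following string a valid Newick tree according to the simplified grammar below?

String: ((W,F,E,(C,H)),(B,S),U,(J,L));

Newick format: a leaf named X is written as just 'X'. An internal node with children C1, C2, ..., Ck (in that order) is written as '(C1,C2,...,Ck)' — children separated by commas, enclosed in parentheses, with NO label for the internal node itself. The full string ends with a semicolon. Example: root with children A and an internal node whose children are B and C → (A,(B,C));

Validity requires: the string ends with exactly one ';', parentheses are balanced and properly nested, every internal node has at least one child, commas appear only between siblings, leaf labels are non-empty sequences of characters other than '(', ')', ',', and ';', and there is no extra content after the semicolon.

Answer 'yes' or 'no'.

Answer: yes

Derivation:
Input: ((W,F,E,(C,H)),(B,S),U,(J,L));
Paren balance: 5 '(' vs 5 ')' OK
Ends with single ';': True
Full parse: OK
Valid: True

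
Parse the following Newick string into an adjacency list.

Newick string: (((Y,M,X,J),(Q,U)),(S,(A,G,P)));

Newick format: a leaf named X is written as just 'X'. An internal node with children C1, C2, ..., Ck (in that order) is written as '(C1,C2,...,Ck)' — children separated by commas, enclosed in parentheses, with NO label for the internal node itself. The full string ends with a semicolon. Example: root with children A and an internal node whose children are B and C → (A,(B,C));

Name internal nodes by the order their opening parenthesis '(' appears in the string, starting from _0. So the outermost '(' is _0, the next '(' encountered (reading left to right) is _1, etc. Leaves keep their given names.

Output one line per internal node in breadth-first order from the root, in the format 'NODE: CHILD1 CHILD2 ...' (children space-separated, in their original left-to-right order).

Answer: _0: _1 _4
_1: _2 _3
_4: S _5
_2: Y M X J
_3: Q U
_5: A G P

Derivation:
Input: (((Y,M,X,J),(Q,U)),(S,(A,G,P)));
Scanning left-to-right, naming '(' by encounter order:
  pos 0: '(' -> open internal node _0 (depth 1)
  pos 1: '(' -> open internal node _1 (depth 2)
  pos 2: '(' -> open internal node _2 (depth 3)
  pos 10: ')' -> close internal node _2 (now at depth 2)
  pos 12: '(' -> open internal node _3 (depth 3)
  pos 16: ')' -> close internal node _3 (now at depth 2)
  pos 17: ')' -> close internal node _1 (now at depth 1)
  pos 19: '(' -> open internal node _4 (depth 2)
  pos 22: '(' -> open internal node _5 (depth 3)
  pos 28: ')' -> close internal node _5 (now at depth 2)
  pos 29: ')' -> close internal node _4 (now at depth 1)
  pos 30: ')' -> close internal node _0 (now at depth 0)
Total internal nodes: 6
BFS adjacency from root:
  _0: _1 _4
  _1: _2 _3
  _4: S _5
  _2: Y M X J
  _3: Q U
  _5: A G P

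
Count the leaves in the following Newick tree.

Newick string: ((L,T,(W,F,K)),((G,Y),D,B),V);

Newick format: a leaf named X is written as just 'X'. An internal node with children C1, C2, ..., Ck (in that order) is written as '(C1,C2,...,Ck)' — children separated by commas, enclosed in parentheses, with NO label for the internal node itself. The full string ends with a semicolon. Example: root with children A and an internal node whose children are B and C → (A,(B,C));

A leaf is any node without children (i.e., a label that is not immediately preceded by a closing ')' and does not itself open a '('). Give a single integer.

Answer: 10

Derivation:
Newick: ((L,T,(W,F,K)),((G,Y),D,B),V);
Scan left-to-right; a leaf is any maximal label run not followed by '(':
  pos 2: leaf 'L' → count = 1
  pos 4: leaf 'T' → count = 2
  pos 7: leaf 'W' → count = 3
  pos 9: leaf 'F' → count = 4
  pos 11: leaf 'K' → count = 5
  pos 17: leaf 'G' → count = 6
  pos 19: leaf 'Y' → count = 7
  pos 22: leaf 'D' → count = 8
  pos 24: leaf 'B' → count = 9
  pos 27: leaf 'V' → count = 10
Total leaves: 10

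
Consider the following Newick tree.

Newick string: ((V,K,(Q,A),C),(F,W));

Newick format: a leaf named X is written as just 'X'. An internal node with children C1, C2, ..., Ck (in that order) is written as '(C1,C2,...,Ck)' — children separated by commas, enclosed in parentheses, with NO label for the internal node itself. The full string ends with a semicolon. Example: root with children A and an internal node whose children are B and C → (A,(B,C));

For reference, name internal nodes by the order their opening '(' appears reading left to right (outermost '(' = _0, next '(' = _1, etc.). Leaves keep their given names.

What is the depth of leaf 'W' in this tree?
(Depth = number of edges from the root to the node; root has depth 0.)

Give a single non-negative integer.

Answer: 2

Derivation:
Newick: ((V,K,(Q,A),C),(F,W));
Naming internals by '(' encounter order: outermost '(' = _0, next = _1, ...
Query node: W
Path from root: _0 -> _3 -> W
Depth of W: 2 (number of edges from root)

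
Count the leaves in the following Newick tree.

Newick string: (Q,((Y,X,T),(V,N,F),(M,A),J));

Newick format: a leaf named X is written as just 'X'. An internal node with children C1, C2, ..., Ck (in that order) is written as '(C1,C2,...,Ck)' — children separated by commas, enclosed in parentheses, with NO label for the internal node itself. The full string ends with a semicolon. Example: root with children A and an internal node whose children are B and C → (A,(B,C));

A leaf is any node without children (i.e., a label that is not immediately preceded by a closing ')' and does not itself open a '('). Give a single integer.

Answer: 10

Derivation:
Newick: (Q,((Y,X,T),(V,N,F),(M,A),J));
Scan left-to-right; a leaf is any maximal label run not followed by '(':
  pos 1: leaf 'Q' → count = 1
  pos 5: leaf 'Y' → count = 2
  pos 7: leaf 'X' → count = 3
  pos 9: leaf 'T' → count = 4
  pos 13: leaf 'V' → count = 5
  pos 15: leaf 'N' → count = 6
  pos 17: leaf 'F' → count = 7
  pos 21: leaf 'M' → count = 8
  pos 23: leaf 'A' → count = 9
  pos 26: leaf 'J' → count = 10
Total leaves: 10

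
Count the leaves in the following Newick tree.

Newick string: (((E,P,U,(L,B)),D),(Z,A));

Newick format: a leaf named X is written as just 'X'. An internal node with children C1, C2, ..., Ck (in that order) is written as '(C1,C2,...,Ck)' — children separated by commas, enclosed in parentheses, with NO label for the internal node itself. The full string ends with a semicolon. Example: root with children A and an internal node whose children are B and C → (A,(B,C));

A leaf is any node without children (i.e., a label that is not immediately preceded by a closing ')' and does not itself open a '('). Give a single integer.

Answer: 8

Derivation:
Newick: (((E,P,U,(L,B)),D),(Z,A));
Scan left-to-right; a leaf is any maximal label run not followed by '(':
  pos 3: leaf 'E' → count = 1
  pos 5: leaf 'P' → count = 2
  pos 7: leaf 'U' → count = 3
  pos 10: leaf 'L' → count = 4
  pos 12: leaf 'B' → count = 5
  pos 16: leaf 'D' → count = 6
  pos 20: leaf 'Z' → count = 7
  pos 22: leaf 'A' → count = 8
Total leaves: 8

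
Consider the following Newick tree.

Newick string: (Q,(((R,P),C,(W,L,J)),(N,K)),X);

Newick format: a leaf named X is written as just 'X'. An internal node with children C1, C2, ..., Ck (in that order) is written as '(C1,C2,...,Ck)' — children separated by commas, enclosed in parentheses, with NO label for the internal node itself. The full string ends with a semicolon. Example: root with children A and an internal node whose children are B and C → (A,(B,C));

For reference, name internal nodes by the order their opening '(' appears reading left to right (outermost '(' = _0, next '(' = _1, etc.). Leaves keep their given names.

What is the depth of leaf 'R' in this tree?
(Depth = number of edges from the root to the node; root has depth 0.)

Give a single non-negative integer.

Answer: 4

Derivation:
Newick: (Q,(((R,P),C,(W,L,J)),(N,K)),X);
Naming internals by '(' encounter order: outermost '(' = _0, next = _1, ...
Query node: R
Path from root: _0 -> _1 -> _2 -> _3 -> R
Depth of R: 4 (number of edges from root)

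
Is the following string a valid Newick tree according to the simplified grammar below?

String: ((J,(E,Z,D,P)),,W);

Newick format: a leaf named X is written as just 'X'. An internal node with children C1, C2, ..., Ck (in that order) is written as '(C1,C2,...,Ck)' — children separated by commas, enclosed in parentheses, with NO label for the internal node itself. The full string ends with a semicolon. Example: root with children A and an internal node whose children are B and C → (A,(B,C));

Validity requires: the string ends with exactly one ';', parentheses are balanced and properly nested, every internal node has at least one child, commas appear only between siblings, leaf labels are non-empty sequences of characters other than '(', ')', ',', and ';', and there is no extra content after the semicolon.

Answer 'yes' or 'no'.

Answer: no

Derivation:
Input: ((J,(E,Z,D,P)),,W);
Paren balance: 3 '(' vs 3 ')' OK
Ends with single ';': True
Full parse: FAILS (empty leaf label at pos 15)
Valid: False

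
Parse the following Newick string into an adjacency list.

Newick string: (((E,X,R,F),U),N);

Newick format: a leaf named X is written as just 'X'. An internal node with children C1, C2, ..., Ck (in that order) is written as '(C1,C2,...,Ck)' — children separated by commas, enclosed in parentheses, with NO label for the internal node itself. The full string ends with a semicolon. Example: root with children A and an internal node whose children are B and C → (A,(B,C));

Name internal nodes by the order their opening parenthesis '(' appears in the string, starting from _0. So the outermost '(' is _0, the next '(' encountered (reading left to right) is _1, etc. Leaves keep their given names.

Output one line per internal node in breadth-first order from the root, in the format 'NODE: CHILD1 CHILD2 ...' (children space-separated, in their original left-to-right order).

Input: (((E,X,R,F),U),N);
Scanning left-to-right, naming '(' by encounter order:
  pos 0: '(' -> open internal node _0 (depth 1)
  pos 1: '(' -> open internal node _1 (depth 2)
  pos 2: '(' -> open internal node _2 (depth 3)
  pos 10: ')' -> close internal node _2 (now at depth 2)
  pos 13: ')' -> close internal node _1 (now at depth 1)
  pos 16: ')' -> close internal node _0 (now at depth 0)
Total internal nodes: 3
BFS adjacency from root:
  _0: _1 N
  _1: _2 U
  _2: E X R F

Answer: _0: _1 N
_1: _2 U
_2: E X R F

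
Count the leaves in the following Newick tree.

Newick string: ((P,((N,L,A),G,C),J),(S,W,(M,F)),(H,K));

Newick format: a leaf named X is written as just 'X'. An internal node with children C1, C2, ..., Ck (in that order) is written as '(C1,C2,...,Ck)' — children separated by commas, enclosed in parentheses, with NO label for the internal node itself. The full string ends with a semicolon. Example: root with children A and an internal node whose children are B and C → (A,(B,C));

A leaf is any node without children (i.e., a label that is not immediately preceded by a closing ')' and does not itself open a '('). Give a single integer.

Newick: ((P,((N,L,A),G,C),J),(S,W,(M,F)),(H,K));
Scan left-to-right; a leaf is any maximal label run not followed by '(':
  pos 2: leaf 'P' → count = 1
  pos 6: leaf 'N' → count = 2
  pos 8: leaf 'L' → count = 3
  pos 10: leaf 'A' → count = 4
  pos 13: leaf 'G' → count = 5
  pos 15: leaf 'C' → count = 6
  pos 18: leaf 'J' → count = 7
  pos 22: leaf 'S' → count = 8
  pos 24: leaf 'W' → count = 9
  pos 27: leaf 'M' → count = 10
  pos 29: leaf 'F' → count = 11
  pos 34: leaf 'H' → count = 12
  pos 36: leaf 'K' → count = 13
Total leaves: 13

Answer: 13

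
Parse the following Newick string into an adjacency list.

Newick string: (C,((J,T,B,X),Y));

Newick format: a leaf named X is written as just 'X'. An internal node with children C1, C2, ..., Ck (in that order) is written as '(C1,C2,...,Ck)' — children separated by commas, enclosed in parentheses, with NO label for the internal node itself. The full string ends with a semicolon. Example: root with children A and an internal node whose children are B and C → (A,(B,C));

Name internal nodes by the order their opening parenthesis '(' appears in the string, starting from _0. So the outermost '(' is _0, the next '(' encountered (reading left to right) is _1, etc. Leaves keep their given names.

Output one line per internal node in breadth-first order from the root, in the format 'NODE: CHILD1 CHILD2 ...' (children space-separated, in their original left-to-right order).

Input: (C,((J,T,B,X),Y));
Scanning left-to-right, naming '(' by encounter order:
  pos 0: '(' -> open internal node _0 (depth 1)
  pos 3: '(' -> open internal node _1 (depth 2)
  pos 4: '(' -> open internal node _2 (depth 3)
  pos 12: ')' -> close internal node _2 (now at depth 2)
  pos 15: ')' -> close internal node _1 (now at depth 1)
  pos 16: ')' -> close internal node _0 (now at depth 0)
Total internal nodes: 3
BFS adjacency from root:
  _0: C _1
  _1: _2 Y
  _2: J T B X

Answer: _0: C _1
_1: _2 Y
_2: J T B X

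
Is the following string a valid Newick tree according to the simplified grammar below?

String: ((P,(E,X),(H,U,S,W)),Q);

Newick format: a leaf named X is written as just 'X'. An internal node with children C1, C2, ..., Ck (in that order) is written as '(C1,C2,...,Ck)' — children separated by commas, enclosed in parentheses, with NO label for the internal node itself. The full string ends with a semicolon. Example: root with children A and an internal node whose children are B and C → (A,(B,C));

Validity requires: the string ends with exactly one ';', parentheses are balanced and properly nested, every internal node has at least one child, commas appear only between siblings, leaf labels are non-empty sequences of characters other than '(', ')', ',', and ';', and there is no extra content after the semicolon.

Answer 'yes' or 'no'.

Input: ((P,(E,X),(H,U,S,W)),Q);
Paren balance: 4 '(' vs 4 ')' OK
Ends with single ';': True
Full parse: OK
Valid: True

Answer: yes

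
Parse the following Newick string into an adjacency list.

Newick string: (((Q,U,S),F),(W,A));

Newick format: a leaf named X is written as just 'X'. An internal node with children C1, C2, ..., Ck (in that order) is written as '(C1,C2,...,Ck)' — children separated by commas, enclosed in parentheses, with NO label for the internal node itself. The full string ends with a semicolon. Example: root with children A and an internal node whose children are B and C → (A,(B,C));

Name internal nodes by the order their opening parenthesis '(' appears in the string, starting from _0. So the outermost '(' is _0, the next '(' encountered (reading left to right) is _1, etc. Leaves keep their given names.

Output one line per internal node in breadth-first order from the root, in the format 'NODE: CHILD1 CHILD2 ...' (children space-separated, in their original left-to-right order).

Input: (((Q,U,S),F),(W,A));
Scanning left-to-right, naming '(' by encounter order:
  pos 0: '(' -> open internal node _0 (depth 1)
  pos 1: '(' -> open internal node _1 (depth 2)
  pos 2: '(' -> open internal node _2 (depth 3)
  pos 8: ')' -> close internal node _2 (now at depth 2)
  pos 11: ')' -> close internal node _1 (now at depth 1)
  pos 13: '(' -> open internal node _3 (depth 2)
  pos 17: ')' -> close internal node _3 (now at depth 1)
  pos 18: ')' -> close internal node _0 (now at depth 0)
Total internal nodes: 4
BFS adjacency from root:
  _0: _1 _3
  _1: _2 F
  _3: W A
  _2: Q U S

Answer: _0: _1 _3
_1: _2 F
_3: W A
_2: Q U S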